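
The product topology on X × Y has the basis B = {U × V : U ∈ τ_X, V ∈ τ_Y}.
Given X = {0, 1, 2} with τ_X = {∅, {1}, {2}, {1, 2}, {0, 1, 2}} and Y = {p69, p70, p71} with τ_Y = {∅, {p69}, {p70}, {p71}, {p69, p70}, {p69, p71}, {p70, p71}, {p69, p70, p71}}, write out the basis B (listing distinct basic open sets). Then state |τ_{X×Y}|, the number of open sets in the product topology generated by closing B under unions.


Basis B = {∅ × ∅, {1} × {p69}, {1} × {p70}, {1} × {p71}, {2} × {p69}, {2} × {p70}, {2} × {p71}, {1} × {p69, p70}, {1} × {p69, p71}, {1, 2} × {p69}, {1} × {p70, p71}, {1, 2} × {p70}, {1, 2} × {p71}, {2} × {p69, p70}, {2} × {p69, p71}, {2} × {p70, p71}, {0, 1, 2} × {p69}, {0, 1, 2} × {p70}, {0, 1, 2} × {p71}, {1} × {p69, p70, p71}, {2} × {p69, p70, p71}, {1, 2} × {p69, p70}, {1, 2} × {p69, p71}, {1, 2} × {p70, p71}, {0, 1, 2} × {p69, p70}, {0, 1, 2} × {p69, p71}, {0, 1, 2} × {p70, p71}, {1, 2} × {p69, p70, p71}, {0, 1, 2} × {p69, p70, p71}}; |τ_{X×Y}| = 125.

Enumerate products U × V with U ∈ τ_X, V ∈ τ_Y (deduplicated):
  ∅ × ∅ = {} (∅)
  {1} × {p69} = {(1,p69)}
  {1} × {p70} = {(1,p70)}
  {1} × {p71} = {(1,p71)}
  {2} × {p69} = {(2,p69)}
  {2} × {p70} = {(2,p70)}
  {2} × {p71} = {(2,p71)}
  {1} × {p69, p70} = {(1,p69), (1,p70)}
  {1} × {p69, p71} = {(1,p69), (1,p71)}
  {1, 2} × {p69} = {(1,p69), (2,p69)}
  {1} × {p70, p71} = {(1,p70), (1,p71)}
  {1, 2} × {p70} = {(1,p70), (2,p70)}
  {1, 2} × {p71} = {(1,p71), (2,p71)}
  {2} × {p69, p70} = {(2,p69), (2,p70)}
  {2} × {p69, p71} = {(2,p69), (2,p71)}
  {2} × {p70, p71} = {(2,p70), (2,p71)}
  {0, 1, 2} × {p69} = {(0,p69), (1,p69), (2,p69)}
  {0, 1, 2} × {p70} = {(0,p70), (1,p70), (2,p70)}
  {0, 1, 2} × {p71} = {(0,p71), (1,p71), (2,p71)}
  {1} × {p69, p70, p71} = {(1,p69), (1,p70), (1,p71)}
  {2} × {p69, p70, p71} = {(2,p69), (2,p70), (2,p71)}
  {1, 2} × {p69, p70} = {(1,p69), (1,p70), (2,p69), (2,p70)}
  {1, 2} × {p69, p71} = {(1,p69), (1,p71), (2,p69), (2,p71)}
  {1, 2} × {p70, p71} = {(1,p70), (1,p71), (2,p70), (2,p71)}
  {0, 1, 2} × {p69, p70} = {(0,p69), (0,p70), (1,p69), (1,p70), (2,p69), (2,p70)}
  {0, 1, 2} × {p69, p71} = {(0,p69), (0,p71), (1,p69), (1,p71), (2,p69), (2,p71)}
  {0, 1, 2} × {p70, p71} = {(0,p70), (0,p71), (1,p70), (1,p71), (2,p70), (2,p71)}
  {1, 2} × {p69, p70, p71} = {(1,p69), (1,p70), (1,p71), (2,p69), (2,p70), (2,p71)}
  {0, 1, 2} × {p69, p70, p71} = {(0,p69), (0,p70), (0,p71), (1,p69), (1,p70), (1,p71), (2,p69), (2,p70), (2,p71)}
These 29 distinct sets form the basis B.
Close under arbitrary unions to get τ_{X×Y}; counting gives |τ_{X×Y}| = 125.


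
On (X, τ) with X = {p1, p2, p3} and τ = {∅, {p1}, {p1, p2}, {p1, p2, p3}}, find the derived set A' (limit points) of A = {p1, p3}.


A' = {p2, p3}

For each x ∈ X, list the open sets U ∈ τ with x ∈ U, then check whether U ∩ (A ∖ {x}) ≠ ∅ for every such U.
  x = p1: open {p1} ∋ x has {p1} ∩ (A ∖ {p1}) = ∅, so x is NOT a limit point.
  x = p2: opens ∋ x are {p1, p2}, {p1, p2, p3}; each meets A ∖ {p2}, so x IS a limit point.
  x = p3: opens ∋ x are {p1, p2, p3}; each meets A ∖ {p3}, so x IS a limit point.
Collecting: A' = {p2, p3}.


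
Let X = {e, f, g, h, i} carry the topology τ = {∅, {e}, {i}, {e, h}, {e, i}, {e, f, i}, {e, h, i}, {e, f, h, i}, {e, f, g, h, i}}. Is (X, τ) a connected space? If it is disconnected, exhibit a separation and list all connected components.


(X, τ) is connected.

Find clopen sets (U ∈ τ with X ∖ U ∈ τ):
  U = ∅, X ∖ U = {e, f, g, h, i} — both open, so U is clopen.
  U = {e, f, g, h, i}, X ∖ U = ∅ — both open, so U is clopen.
Only trivial clopens (∅ and X) exist, so (X, τ) is connected.
Compute connected components by grouping points that agree on all clopens:
  component: {e, f, g, h, i}


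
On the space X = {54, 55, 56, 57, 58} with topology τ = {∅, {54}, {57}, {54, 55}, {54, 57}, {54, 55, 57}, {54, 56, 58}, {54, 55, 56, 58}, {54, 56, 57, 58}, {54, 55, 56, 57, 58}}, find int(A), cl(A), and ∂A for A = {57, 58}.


int(A) = {57}, cl(A) = {56, 57, 58}, ∂A = {56, 58}.

Closed sets in (X, τ) are complements of opens:
  closed(X, τ) = {∅, {55}, {57}, {55, 57}, {56, 58}, {55, 56, 58}, {56, 57, 58}, {54, 55, 56, 58}, {55, 56, 57, 58}, {54, 55, 56, 57, 58}}.
int(A) = ⋃ {U ∈ τ : U ⊆ A}. Opens contained in A: ∅, {57}.
Taking the union of these: int(A) = {57}.
cl(A) = ⋂ {C closed : A ⊆ C}. Closed sets containing A: {56, 57, 58}, {55, 56, 57, 58}, {54, 55, 56, 57, 58}.
Intersecting these: cl(A) = {56, 57, 58}.
∂A = cl(A) ∖ int(A) = {56, 57, 58} ∖ {57} = {56, 58}.


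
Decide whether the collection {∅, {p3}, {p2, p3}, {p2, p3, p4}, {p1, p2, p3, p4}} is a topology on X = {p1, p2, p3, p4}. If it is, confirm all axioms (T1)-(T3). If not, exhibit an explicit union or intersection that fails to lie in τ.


τ IS a topology on X.

Axiom (T1): ∅ ∈ τ? Yes; X ∈ τ? Yes.
Axiom (T2/T3): check pairwise unions and intersections of members of τ.
All pairwise intersections and unions checked — each lies in τ. Therefore τ satisfies (T1), (T2), (T3): it IS a topology on X.


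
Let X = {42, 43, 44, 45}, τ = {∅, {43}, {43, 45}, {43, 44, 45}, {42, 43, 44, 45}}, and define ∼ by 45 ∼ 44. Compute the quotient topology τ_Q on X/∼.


X/∼ = {[42], [43], [44=45]}; |τ_Q| = 4.

Equivalence classes: [42], [43], [44=45].
Quotient map π: X → X/∼ sends 42 ↦ [42], 43 ↦ [43], 44 ↦ [44=45], 45 ↦ [44=45].
For each subset V ⊆ X/∼, compute π^{-1}(V) ⊆ X and check whether π^{-1}(V) ∈ τ. V is open in τ_Q iff π^{-1}(V) ∈ τ.
  V = {}: π^{-1}(V) = ∅ ∈ τ ✓.
  V = {[42]}: π^{-1}(V) = {42} ∉ τ ✗.
  V = {[43]}: π^{-1}(V) = {43} ∈ τ ✓.
  V = {[42], [43]}: π^{-1}(V) = {42, 43} ∉ τ ✗.
  V = {[44=45]}: π^{-1}(V) = {44, 45} ∉ τ ✗.
  V = {[42], [44=45]}: π^{-1}(V) = {42, 44, 45} ∉ τ ✗.
  V = {[43], [44=45]}: π^{-1}(V) = {43, 44, 45} ∈ τ ✓.
  V = {[42], [43], [44=45]}: π^{-1}(V) = {42, 43, 44, 45} ∈ τ ✓.
Open sets in the quotient: τ_Q = {{}, {[43]}, {[43], [44=45]}, {[42], [43], [44=45]}} (4 elements).


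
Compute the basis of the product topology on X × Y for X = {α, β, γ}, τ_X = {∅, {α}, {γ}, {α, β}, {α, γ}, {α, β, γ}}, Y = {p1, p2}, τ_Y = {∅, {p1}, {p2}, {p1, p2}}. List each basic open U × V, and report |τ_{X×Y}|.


Basis B = {∅ × ∅, {α} × {p1}, {α} × {p2}, {γ} × {p1}, {γ} × {p2}, {α} × {p1, p2}, {α, β} × {p1}, {α, γ} × {p1}, {α, β} × {p2}, {α, γ} × {p2}, {γ} × {p1, p2}, {α, β, γ} × {p1}, {α, β, γ} × {p2}, {α, β} × {p1, p2}, {α, γ} × {p1, p2}, {α, β, γ} × {p1, p2}}; |τ_{X×Y}| = 36.

Enumerate products U × V with U ∈ τ_X, V ∈ τ_Y (deduplicated):
  ∅ × ∅ = {} (∅)
  {α} × {p1} = {(α,p1)}
  {α} × {p2} = {(α,p2)}
  {γ} × {p1} = {(γ,p1)}
  {γ} × {p2} = {(γ,p2)}
  {α} × {p1, p2} = {(α,p1), (α,p2)}
  {α, β} × {p1} = {(α,p1), (β,p1)}
  {α, γ} × {p1} = {(α,p1), (γ,p1)}
  {α, β} × {p2} = {(α,p2), (β,p2)}
  {α, γ} × {p2} = {(α,p2), (γ,p2)}
  {γ} × {p1, p2} = {(γ,p1), (γ,p2)}
  {α, β, γ} × {p1} = {(α,p1), (β,p1), (γ,p1)}
  {α, β, γ} × {p2} = {(α,p2), (β,p2), (γ,p2)}
  {α, β} × {p1, p2} = {(α,p1), (α,p2), (β,p1), (β,p2)}
  {α, γ} × {p1, p2} = {(α,p1), (α,p2), (γ,p1), (γ,p2)}
  {α, β, γ} × {p1, p2} = {(α,p1), (α,p2), (β,p1), (β,p2), (γ,p1), (γ,p2)}
These 16 distinct sets form the basis B.
Close under arbitrary unions to get τ_{X×Y}; counting gives |τ_{X×Y}| = 36.


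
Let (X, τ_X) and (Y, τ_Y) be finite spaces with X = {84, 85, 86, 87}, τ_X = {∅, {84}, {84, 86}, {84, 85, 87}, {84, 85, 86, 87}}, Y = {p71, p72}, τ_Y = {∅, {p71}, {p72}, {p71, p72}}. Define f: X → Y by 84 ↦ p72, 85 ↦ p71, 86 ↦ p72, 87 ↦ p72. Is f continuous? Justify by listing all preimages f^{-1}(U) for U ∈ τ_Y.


f is NOT continuous.

Compute f^{-1}(U) for each U ∈ τ_Y:
  U = ∅: f^{-1}(U) = ∅ ∈ τ_X ✓.
  U = {p71}: f^{-1}(U) = {85} ∉ τ_X ✗.
  U = {p72}: f^{-1}(U) = {84, 86, 87} ∉ τ_X ✗.
  U = {p71, p72}: f^{-1}(U) = {84, 85, 86, 87} ∈ τ_X ✓.
Found U = {p71} with f^{-1}(U) = {85} not in τ_X. Therefore f is NOT continuous.


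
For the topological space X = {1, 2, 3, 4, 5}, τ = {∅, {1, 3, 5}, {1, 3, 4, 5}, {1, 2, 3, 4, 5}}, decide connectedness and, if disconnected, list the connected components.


(X, τ) is connected.

Find clopen sets (U ∈ τ with X ∖ U ∈ τ):
  U = ∅, X ∖ U = {1, 2, 3, 4, 5} — both open, so U is clopen.
  U = {1, 2, 3, 4, 5}, X ∖ U = ∅ — both open, so U is clopen.
Only trivial clopens (∅ and X) exist, so (X, τ) is connected.
Compute connected components by grouping points that agree on all clopens:
  component: {1, 2, 3, 4, 5}


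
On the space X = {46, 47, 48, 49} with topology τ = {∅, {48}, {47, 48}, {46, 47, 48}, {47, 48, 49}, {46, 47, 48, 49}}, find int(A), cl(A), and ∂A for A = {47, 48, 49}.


int(A) = {47, 48, 49}, cl(A) = {46, 47, 48, 49}, ∂A = {46}.

Closed sets in (X, τ) are complements of opens:
  closed(X, τ) = {∅, {46}, {49}, {46, 49}, {46, 47, 49}, {46, 47, 48, 49}}.
int(A) = ⋃ {U ∈ τ : U ⊆ A}. Opens contained in A: ∅, {48}, {47, 48}, {47, 48, 49}.
Taking the union of these: int(A) = {47, 48, 49}.
cl(A) = ⋂ {C closed : A ⊆ C}. Closed sets containing A: {46, 47, 48, 49}.
Intersecting these: cl(A) = {46, 47, 48, 49}.
∂A = cl(A) ∖ int(A) = {46, 47, 48, 49} ∖ {47, 48, 49} = {46}.


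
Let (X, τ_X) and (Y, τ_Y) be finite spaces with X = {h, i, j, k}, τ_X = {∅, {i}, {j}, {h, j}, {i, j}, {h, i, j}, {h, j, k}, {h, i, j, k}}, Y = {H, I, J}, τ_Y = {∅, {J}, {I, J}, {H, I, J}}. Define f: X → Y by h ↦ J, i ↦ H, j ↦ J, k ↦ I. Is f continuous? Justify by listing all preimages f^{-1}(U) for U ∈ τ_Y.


f IS continuous.

Compute f^{-1}(U) for each U ∈ τ_Y:
  U = ∅: f^{-1}(U) = ∅ ∈ τ_X ✓.
  U = {J}: f^{-1}(U) = {h, j} ∈ τ_X ✓.
  U = {I, J}: f^{-1}(U) = {h, j, k} ∈ τ_X ✓.
  U = {H, I, J}: f^{-1}(U) = {h, i, j, k} ∈ τ_X ✓.
Every preimage lies in τ_X, so f IS continuous.


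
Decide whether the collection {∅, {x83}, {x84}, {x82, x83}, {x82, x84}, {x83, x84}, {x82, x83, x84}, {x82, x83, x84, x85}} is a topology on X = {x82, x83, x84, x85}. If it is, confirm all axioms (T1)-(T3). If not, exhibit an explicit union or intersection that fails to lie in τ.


τ is NOT a topology on X.

Axiom (T1): ∅ ∈ τ? Yes; X ∈ τ? Yes.
Axiom (T2/T3): check pairwise unions and intersections of members of τ.
Counterexample for (T3): {x82, x83} ∩ {x82, x84} = {x82} ∉ τ. Therefore τ is NOT a topology.


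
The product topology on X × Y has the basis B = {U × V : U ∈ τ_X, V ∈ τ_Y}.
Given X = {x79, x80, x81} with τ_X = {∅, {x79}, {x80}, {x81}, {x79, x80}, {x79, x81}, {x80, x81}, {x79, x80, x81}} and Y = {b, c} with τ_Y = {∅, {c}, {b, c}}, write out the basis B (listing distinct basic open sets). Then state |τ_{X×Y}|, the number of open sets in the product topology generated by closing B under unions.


Basis B = {∅ × ∅, {x79} × {c}, {x80} × {c}, {x81} × {c}, {x79} × {b, c}, {x79, x80} × {c}, {x79, x81} × {c}, {x80} × {b, c}, {x80, x81} × {c}, {x81} × {b, c}, {x79, x80, x81} × {c}, {x79, x80} × {b, c}, {x79, x81} × {b, c}, {x80, x81} × {b, c}, {x79, x80, x81} × {b, c}}; |τ_{X×Y}| = 27.

Enumerate products U × V with U ∈ τ_X, V ∈ τ_Y (deduplicated):
  ∅ × ∅ = {} (∅)
  {x79} × {c} = {(x79,c)}
  {x80} × {c} = {(x80,c)}
  {x81} × {c} = {(x81,c)}
  {x79} × {b, c} = {(x79,b), (x79,c)}
  {x79, x80} × {c} = {(x79,c), (x80,c)}
  {x79, x81} × {c} = {(x79,c), (x81,c)}
  {x80} × {b, c} = {(x80,b), (x80,c)}
  {x80, x81} × {c} = {(x80,c), (x81,c)}
  {x81} × {b, c} = {(x81,b), (x81,c)}
  {x79, x80, x81} × {c} = {(x79,c), (x80,c), (x81,c)}
  {x79, x80} × {b, c} = {(x79,b), (x79,c), (x80,b), (x80,c)}
  {x79, x81} × {b, c} = {(x79,b), (x79,c), (x81,b), (x81,c)}
  {x80, x81} × {b, c} = {(x80,b), (x80,c), (x81,b), (x81,c)}
  {x79, x80, x81} × {b, c} = {(x79,b), (x79,c), (x80,b), (x80,c), (x81,b), (x81,c)}
These 15 distinct sets form the basis B.
Close under arbitrary unions to get τ_{X×Y}; counting gives |τ_{X×Y}| = 27.


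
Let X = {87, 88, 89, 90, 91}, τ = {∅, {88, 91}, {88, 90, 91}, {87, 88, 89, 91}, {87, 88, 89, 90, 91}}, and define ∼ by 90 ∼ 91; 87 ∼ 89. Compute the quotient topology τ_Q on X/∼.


X/∼ = {[87=89], [88], [90=91]}; |τ_Q| = 3.

Equivalence classes: [87=89], [88], [90=91].
Quotient map π: X → X/∼ sends 87 ↦ [87=89], 88 ↦ [88], 89 ↦ [87=89], 90 ↦ [90=91], 91 ↦ [90=91].
For each subset V ⊆ X/∼, compute π^{-1}(V) ⊆ X and check whether π^{-1}(V) ∈ τ. V is open in τ_Q iff π^{-1}(V) ∈ τ.
  V = {}: π^{-1}(V) = ∅ ∈ τ ✓.
  V = {[87=89]}: π^{-1}(V) = {87, 89} ∉ τ ✗.
  V = {[88]}: π^{-1}(V) = {88} ∉ τ ✗.
  V = {[87=89], [88]}: π^{-1}(V) = {87, 88, 89} ∉ τ ✗.
  V = {[90=91]}: π^{-1}(V) = {90, 91} ∉ τ ✗.
  V = {[87=89], [90=91]}: π^{-1}(V) = {87, 89, 90, 91} ∉ τ ✗.
  V = {[88], [90=91]}: π^{-1}(V) = {88, 90, 91} ∈ τ ✓.
  V = {[87=89], [88], [90=91]}: π^{-1}(V) = {87, 88, 89, 90, 91} ∈ τ ✓.
Open sets in the quotient: τ_Q = {{}, {[88], [90=91]}, {[87=89], [88], [90=91]}} (3 elements).


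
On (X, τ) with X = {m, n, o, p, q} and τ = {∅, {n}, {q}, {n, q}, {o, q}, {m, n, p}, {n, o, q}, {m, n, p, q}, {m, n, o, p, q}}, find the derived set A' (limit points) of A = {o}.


A' = ∅

For each x ∈ X, list the open sets U ∈ τ with x ∈ U, then check whether U ∩ (A ∖ {x}) ≠ ∅ for every such U.
  x = m: open {m, n, p} ∋ x has {m, n, p} ∩ (A ∖ {m}) = ∅, so x is NOT a limit point.
  x = n: open {n} ∋ x has {n} ∩ (A ∖ {n}) = ∅, so x is NOT a limit point.
  x = o: open {o, q} ∋ x has {o, q} ∩ (A ∖ {o}) = ∅, so x is NOT a limit point.
  x = p: open {m, n, p} ∋ x has {m, n, p} ∩ (A ∖ {p}) = ∅, so x is NOT a limit point.
  x = q: open {q} ∋ x has {q} ∩ (A ∖ {q}) = ∅, so x is NOT a limit point.
Collecting: A' = ∅.


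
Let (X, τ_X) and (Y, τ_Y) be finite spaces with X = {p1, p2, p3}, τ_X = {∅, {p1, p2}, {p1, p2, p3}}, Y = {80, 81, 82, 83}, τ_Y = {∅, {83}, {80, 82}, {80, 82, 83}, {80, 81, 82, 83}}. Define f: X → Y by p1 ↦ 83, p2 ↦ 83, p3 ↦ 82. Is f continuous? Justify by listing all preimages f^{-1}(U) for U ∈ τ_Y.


f is NOT continuous.

Compute f^{-1}(U) for each U ∈ τ_Y:
  U = ∅: f^{-1}(U) = ∅ ∈ τ_X ✓.
  U = {83}: f^{-1}(U) = {p1, p2} ∈ τ_X ✓.
  U = {80, 82}: f^{-1}(U) = {p3} ∉ τ_X ✗.
  U = {80, 82, 83}: f^{-1}(U) = {p1, p2, p3} ∈ τ_X ✓.
  U = {80, 81, 82, 83}: f^{-1}(U) = {p1, p2, p3} ∈ τ_X ✓.
Found U = {80, 82} with f^{-1}(U) = {p3} not in τ_X. Therefore f is NOT continuous.


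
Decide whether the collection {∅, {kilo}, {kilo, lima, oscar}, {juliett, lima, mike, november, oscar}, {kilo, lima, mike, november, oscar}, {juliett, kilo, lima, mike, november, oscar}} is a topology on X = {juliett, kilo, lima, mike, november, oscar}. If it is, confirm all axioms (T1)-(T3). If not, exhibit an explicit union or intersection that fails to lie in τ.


τ is NOT a topology on X.

Axiom (T1): ∅ ∈ τ? Yes; X ∈ τ? Yes.
Axiom (T2/T3): check pairwise unions and intersections of members of τ.
Counterexample for (T3): {kilo, lima, oscar} ∩ {juliett, lima, mike, november, oscar} = {lima, oscar} ∉ τ. Therefore τ is NOT a topology.


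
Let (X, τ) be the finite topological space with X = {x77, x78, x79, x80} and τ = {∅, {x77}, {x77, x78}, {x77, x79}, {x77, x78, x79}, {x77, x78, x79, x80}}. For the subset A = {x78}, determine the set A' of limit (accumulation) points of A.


A' = {x80}

For each x ∈ X, list the open sets U ∈ τ with x ∈ U, then check whether U ∩ (A ∖ {x}) ≠ ∅ for every such U.
  x = x77: open {x77} ∋ x has {x77} ∩ (A ∖ {x77}) = ∅, so x is NOT a limit point.
  x = x78: open {x77, x78} ∋ x has {x77, x78} ∩ (A ∖ {x78}) = ∅, so x is NOT a limit point.
  x = x79: open {x77, x79} ∋ x has {x77, x79} ∩ (A ∖ {x79}) = ∅, so x is NOT a limit point.
  x = x80: opens ∋ x are {x77, x78, x79, x80}; each meets A ∖ {x80}, so x IS a limit point.
Collecting: A' = {x80}.


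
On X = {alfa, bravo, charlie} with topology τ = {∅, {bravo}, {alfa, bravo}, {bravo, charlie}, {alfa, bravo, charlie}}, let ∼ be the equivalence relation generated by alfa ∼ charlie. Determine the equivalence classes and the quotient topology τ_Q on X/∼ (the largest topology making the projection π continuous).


X/∼ = {[alfa=charlie], [bravo]}; |τ_Q| = 3.

Equivalence classes: [alfa=charlie], [bravo].
Quotient map π: X → X/∼ sends alfa ↦ [alfa=charlie], bravo ↦ [bravo], charlie ↦ [alfa=charlie].
For each subset V ⊆ X/∼, compute π^{-1}(V) ⊆ X and check whether π^{-1}(V) ∈ τ. V is open in τ_Q iff π^{-1}(V) ∈ τ.
  V = {}: π^{-1}(V) = ∅ ∈ τ ✓.
  V = {[alfa=charlie]}: π^{-1}(V) = {alfa, charlie} ∉ τ ✗.
  V = {[bravo]}: π^{-1}(V) = {bravo} ∈ τ ✓.
  V = {[alfa=charlie], [bravo]}: π^{-1}(V) = {alfa, bravo, charlie} ∈ τ ✓.
Open sets in the quotient: τ_Q = {{}, {[bravo]}, {[alfa=charlie], [bravo]}} (3 elements).


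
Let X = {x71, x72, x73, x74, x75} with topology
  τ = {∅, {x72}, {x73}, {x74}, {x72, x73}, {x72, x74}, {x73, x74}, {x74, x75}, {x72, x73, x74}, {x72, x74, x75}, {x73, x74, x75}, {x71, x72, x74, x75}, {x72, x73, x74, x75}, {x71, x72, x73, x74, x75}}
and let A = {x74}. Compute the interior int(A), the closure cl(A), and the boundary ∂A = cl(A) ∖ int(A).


int(A) = {x74}, cl(A) = {x71, x74, x75}, ∂A = {x71, x75}.

Closed sets in (X, τ) are complements of opens:
  closed(X, τ) = {∅, {x71}, {x73}, {x71, x72}, {x71, x73}, {x71, x75}, {x71, x72, x73}, {x71, x72, x75}, {x71, x73, x75}, {x71, x74, x75}, {x71, x72, x73, x75}, {x71, x72, x74, x75}, {x71, x73, x74, x75}, {x71, x72, x73, x74, x75}}.
int(A) = ⋃ {U ∈ τ : U ⊆ A}. Opens contained in A: ∅, {x74}.
Taking the union of these: int(A) = {x74}.
cl(A) = ⋂ {C closed : A ⊆ C}. Closed sets containing A: {x71, x74, x75}, {x71, x72, x74, x75}, {x71, x73, x74, x75}, {x71, x72, x73, x74, x75}.
Intersecting these: cl(A) = {x71, x74, x75}.
∂A = cl(A) ∖ int(A) = {x71, x74, x75} ∖ {x74} = {x71, x75}.


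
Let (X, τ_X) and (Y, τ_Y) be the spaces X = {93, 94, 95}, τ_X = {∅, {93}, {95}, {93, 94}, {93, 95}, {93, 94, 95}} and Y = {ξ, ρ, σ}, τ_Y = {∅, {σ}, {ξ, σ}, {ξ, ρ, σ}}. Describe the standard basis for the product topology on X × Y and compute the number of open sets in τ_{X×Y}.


Basis B = {∅ × ∅, {93} × {σ}, {95} × {σ}, {93} × {ξ, σ}, {93, 94} × {σ}, {93, 95} × {σ}, {95} × {ξ, σ}, {93} × {ξ, ρ, σ}, {93, 94, 95} × {σ}, {95} × {ξ, ρ, σ}, {93, 94} × {ξ, σ}, {93, 95} × {ξ, σ}, {93, 94} × {ξ, ρ, σ}, {93, 95} × {ξ, ρ, σ}, {93, 94, 95} × {ξ, σ}, {93, 94, 95} × {ξ, ρ, σ}}; |τ_{X×Y}| = 40.

Enumerate products U × V with U ∈ τ_X, V ∈ τ_Y (deduplicated):
  ∅ × ∅ = {} (∅)
  {93} × {σ} = {(93,σ)}
  {95} × {σ} = {(95,σ)}
  {93} × {ξ, σ} = {(93,ξ), (93,σ)}
  {93, 94} × {σ} = {(93,σ), (94,σ)}
  {93, 95} × {σ} = {(93,σ), (95,σ)}
  {95} × {ξ, σ} = {(95,ξ), (95,σ)}
  {93} × {ξ, ρ, σ} = {(93,ξ), (93,ρ), (93,σ)}
  {93, 94, 95} × {σ} = {(93,σ), (94,σ), (95,σ)}
  {95} × {ξ, ρ, σ} = {(95,ξ), (95,ρ), (95,σ)}
  {93, 94} × {ξ, σ} = {(93,ξ), (93,σ), (94,ξ), (94,σ)}
  {93, 95} × {ξ, σ} = {(93,ξ), (93,σ), (95,ξ), (95,σ)}
  {93, 94} × {ξ, ρ, σ} = {(93,ξ), (93,ρ), (93,σ), (94,ξ), (94,ρ), (94,σ)}
  {93, 95} × {ξ, ρ, σ} = {(93,ξ), (93,ρ), (93,σ), (95,ξ), (95,ρ), (95,σ)}
  {93, 94, 95} × {ξ, σ} = {(93,ξ), (93,σ), (94,ξ), (94,σ), (95,ξ), (95,σ)}
  {93, 94, 95} × {ξ, ρ, σ} = {(93,ξ), (93,ρ), (93,σ), (94,ξ), (94,ρ), (94,σ), (95,ξ), (95,ρ), (95,σ)}
These 16 distinct sets form the basis B.
Close under arbitrary unions to get τ_{X×Y}; counting gives |τ_{X×Y}| = 40.


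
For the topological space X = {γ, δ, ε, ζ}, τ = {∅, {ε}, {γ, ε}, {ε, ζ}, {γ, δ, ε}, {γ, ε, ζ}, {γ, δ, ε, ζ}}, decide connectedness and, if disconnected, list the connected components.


(X, τ) is connected.

Find clopen sets (U ∈ τ with X ∖ U ∈ τ):
  U = ∅, X ∖ U = {γ, δ, ε, ζ} — both open, so U is clopen.
  U = {γ, δ, ε, ζ}, X ∖ U = ∅ — both open, so U is clopen.
Only trivial clopens (∅ and X) exist, so (X, τ) is connected.
Compute connected components by grouping points that agree on all clopens:
  component: {γ, δ, ε, ζ}


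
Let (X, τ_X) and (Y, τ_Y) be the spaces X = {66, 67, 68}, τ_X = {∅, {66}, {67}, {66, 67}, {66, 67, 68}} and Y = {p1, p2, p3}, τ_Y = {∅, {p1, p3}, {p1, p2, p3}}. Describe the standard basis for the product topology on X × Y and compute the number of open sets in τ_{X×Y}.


Basis B = {∅ × ∅, {66} × {p1, p3}, {67} × {p1, p3}, {66} × {p1, p2, p3}, {67} × {p1, p2, p3}, {66, 67} × {p1, p3}, {66, 67} × {p1, p2, p3}, {66, 67, 68} × {p1, p3}, {66, 67, 68} × {p1, p2, p3}}; |τ_{X×Y}| = 14.

Enumerate products U × V with U ∈ τ_X, V ∈ τ_Y (deduplicated):
  ∅ × ∅ = {} (∅)
  {66} × {p1, p3} = {(66,p1), (66,p3)}
  {67} × {p1, p3} = {(67,p1), (67,p3)}
  {66} × {p1, p2, p3} = {(66,p1), (66,p2), (66,p3)}
  {67} × {p1, p2, p3} = {(67,p1), (67,p2), (67,p3)}
  {66, 67} × {p1, p3} = {(66,p1), (66,p3), (67,p1), (67,p3)}
  {66, 67} × {p1, p2, p3} = {(66,p1), (66,p2), (66,p3), (67,p1), (67,p2), (67,p3)}
  {66, 67, 68} × {p1, p3} = {(66,p1), (66,p3), (67,p1), (67,p3), (68,p1), (68,p3)}
  {66, 67, 68} × {p1, p2, p3} = {(66,p1), (66,p2), (66,p3), (67,p1), (67,p2), (67,p3), (68,p1), (68,p2), (68,p3)}
These 9 distinct sets form the basis B.
Close under arbitrary unions to get τ_{X×Y}; counting gives |τ_{X×Y}| = 14.


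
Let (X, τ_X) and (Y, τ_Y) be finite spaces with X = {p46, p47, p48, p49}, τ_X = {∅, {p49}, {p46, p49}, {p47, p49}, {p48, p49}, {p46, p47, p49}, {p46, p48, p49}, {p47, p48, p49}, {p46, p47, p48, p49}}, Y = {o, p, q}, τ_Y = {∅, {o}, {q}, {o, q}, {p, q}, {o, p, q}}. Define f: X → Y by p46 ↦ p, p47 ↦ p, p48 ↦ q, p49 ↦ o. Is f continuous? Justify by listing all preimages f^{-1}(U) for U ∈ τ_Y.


f is NOT continuous.

Compute f^{-1}(U) for each U ∈ τ_Y:
  U = ∅: f^{-1}(U) = ∅ ∈ τ_X ✓.
  U = {o}: f^{-1}(U) = {p49} ∈ τ_X ✓.
  U = {q}: f^{-1}(U) = {p48} ∉ τ_X ✗.
  U = {o, q}: f^{-1}(U) = {p48, p49} ∈ τ_X ✓.
  U = {p, q}: f^{-1}(U) = {p46, p47, p48} ∉ τ_X ✗.
  U = {o, p, q}: f^{-1}(U) = {p46, p47, p48, p49} ∈ τ_X ✓.
Found U = {q} with f^{-1}(U) = {p48} not in τ_X. Therefore f is NOT continuous.


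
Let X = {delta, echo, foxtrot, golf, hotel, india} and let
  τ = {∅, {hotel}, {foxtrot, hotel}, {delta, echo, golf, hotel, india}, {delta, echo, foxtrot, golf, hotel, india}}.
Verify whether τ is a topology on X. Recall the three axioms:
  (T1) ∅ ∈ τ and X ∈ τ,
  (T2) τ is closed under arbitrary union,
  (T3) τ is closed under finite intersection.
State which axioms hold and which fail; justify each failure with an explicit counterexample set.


τ IS a topology on X.

Axiom (T1): ∅ ∈ τ? Yes; X ∈ τ? Yes.
Axiom (T2/T3): check pairwise unions and intersections of members of τ.
All pairwise intersections and unions checked — each lies in τ. Therefore τ satisfies (T1), (T2), (T3): it IS a topology on X.


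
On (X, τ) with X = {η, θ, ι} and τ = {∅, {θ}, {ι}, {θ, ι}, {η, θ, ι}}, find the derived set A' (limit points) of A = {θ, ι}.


A' = {η}

For each x ∈ X, list the open sets U ∈ τ with x ∈ U, then check whether U ∩ (A ∖ {x}) ≠ ∅ for every such U.
  x = η: opens ∋ x are {η, θ, ι}; each meets A ∖ {η}, so x IS a limit point.
  x = θ: open {θ} ∋ x has {θ} ∩ (A ∖ {θ}) = ∅, so x is NOT a limit point.
  x = ι: open {ι} ∋ x has {ι} ∩ (A ∖ {ι}) = ∅, so x is NOT a limit point.
Collecting: A' = {η}.


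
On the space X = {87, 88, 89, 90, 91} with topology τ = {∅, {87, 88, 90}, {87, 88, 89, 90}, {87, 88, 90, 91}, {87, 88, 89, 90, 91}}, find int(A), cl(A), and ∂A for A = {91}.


int(A) = ∅, cl(A) = {91}, ∂A = {91}.

Closed sets in (X, τ) are complements of opens:
  closed(X, τ) = {∅, {89}, {91}, {89, 91}, {87, 88, 89, 90, 91}}.
int(A) = ⋃ {U ∈ τ : U ⊆ A}. Opens contained in A: ∅.
Taking the union of these: int(A) = ∅.
cl(A) = ⋂ {C closed : A ⊆ C}. Closed sets containing A: {91}, {89, 91}, {87, 88, 89, 90, 91}.
Intersecting these: cl(A) = {91}.
∂A = cl(A) ∖ int(A) = {91} ∖ ∅ = {91}.


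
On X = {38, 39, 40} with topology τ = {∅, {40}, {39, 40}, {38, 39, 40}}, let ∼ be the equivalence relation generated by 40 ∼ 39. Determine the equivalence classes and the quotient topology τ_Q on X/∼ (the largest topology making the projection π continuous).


X/∼ = {[38], [39=40]}; |τ_Q| = 3.

Equivalence classes: [38], [39=40].
Quotient map π: X → X/∼ sends 38 ↦ [38], 39 ↦ [39=40], 40 ↦ [39=40].
For each subset V ⊆ X/∼, compute π^{-1}(V) ⊆ X and check whether π^{-1}(V) ∈ τ. V is open in τ_Q iff π^{-1}(V) ∈ τ.
  V = {}: π^{-1}(V) = ∅ ∈ τ ✓.
  V = {[38]}: π^{-1}(V) = {38} ∉ τ ✗.
  V = {[39=40]}: π^{-1}(V) = {39, 40} ∈ τ ✓.
  V = {[38], [39=40]}: π^{-1}(V) = {38, 39, 40} ∈ τ ✓.
Open sets in the quotient: τ_Q = {{}, {[39=40]}, {[38], [39=40]}} (3 elements).


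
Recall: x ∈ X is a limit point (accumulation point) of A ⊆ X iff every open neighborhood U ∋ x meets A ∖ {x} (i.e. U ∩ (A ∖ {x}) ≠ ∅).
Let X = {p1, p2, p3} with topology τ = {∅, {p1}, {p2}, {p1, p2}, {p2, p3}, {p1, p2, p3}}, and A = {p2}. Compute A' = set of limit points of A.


A' = {p3}

For each x ∈ X, list the open sets U ∈ τ with x ∈ U, then check whether U ∩ (A ∖ {x}) ≠ ∅ for every such U.
  x = p1: open {p1} ∋ x has {p1} ∩ (A ∖ {p1}) = ∅, so x is NOT a limit point.
  x = p2: open {p2} ∋ x has {p2} ∩ (A ∖ {p2}) = ∅, so x is NOT a limit point.
  x = p3: opens ∋ x are {p2, p3}, {p1, p2, p3}; each meets A ∖ {p3}, so x IS a limit point.
Collecting: A' = {p3}.


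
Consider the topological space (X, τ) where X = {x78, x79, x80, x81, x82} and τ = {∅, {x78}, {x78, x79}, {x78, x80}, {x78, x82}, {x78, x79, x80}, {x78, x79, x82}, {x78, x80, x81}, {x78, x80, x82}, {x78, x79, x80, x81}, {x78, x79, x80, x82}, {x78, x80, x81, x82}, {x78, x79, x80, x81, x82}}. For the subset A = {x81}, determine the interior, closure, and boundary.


int(A) = ∅, cl(A) = {x81}, ∂A = {x81}.

Closed sets in (X, τ) are complements of opens:
  closed(X, τ) = {∅, {x79}, {x81}, {x82}, {x79, x81}, {x79, x82}, {x80, x81}, {x81, x82}, {x79, x80, x81}, {x79, x81, x82}, {x80, x81, x82}, {x79, x80, x81, x82}, {x78, x79, x80, x81, x82}}.
int(A) = ⋃ {U ∈ τ : U ⊆ A}. Opens contained in A: ∅.
Taking the union of these: int(A) = ∅.
cl(A) = ⋂ {C closed : A ⊆ C}. Closed sets containing A: {x81}, {x79, x81}, {x80, x81}, {x81, x82}, {x79, x80, x81}, {x79, x81, x82}, {x80, x81, x82}, {x79, x80, x81, x82}, {x78, x79, x80, x81, x82}.
Intersecting these: cl(A) = {x81}.
∂A = cl(A) ∖ int(A) = {x81} ∖ ∅ = {x81}.


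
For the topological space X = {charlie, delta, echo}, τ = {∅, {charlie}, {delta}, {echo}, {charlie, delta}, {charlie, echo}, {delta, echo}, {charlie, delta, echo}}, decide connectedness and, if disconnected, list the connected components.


(X, τ) is disconnected; components = [{charlie}, {delta}, {echo}].

Find clopen sets (U ∈ τ with X ∖ U ∈ τ):
  U = ∅, X ∖ U = {charlie, delta, echo} — both open, so U is clopen.
  U = {charlie}, X ∖ U = {delta, echo} — both open, so U is clopen.
  U = {delta}, X ∖ U = {charlie, echo} — both open, so U is clopen.
  U = {echo}, X ∖ U = {charlie, delta} — both open, so U is clopen.
  U = {charlie, delta}, X ∖ U = {echo} — both open, so U is clopen.
  U = {charlie, echo}, X ∖ U = {delta} — both open, so U is clopen.
  U = {delta, echo}, X ∖ U = {charlie} — both open, so U is clopen.
  U = {charlie, delta, echo}, X ∖ U = ∅ — both open, so U is clopen.
Nontrivial clopen(s) exist: e.g. {charlie, delta}. So (X, τ) is disconnected.
Compute connected components by grouping points that agree on all clopens:
  component: {charlie}
  component: {delta}
  component: {echo}


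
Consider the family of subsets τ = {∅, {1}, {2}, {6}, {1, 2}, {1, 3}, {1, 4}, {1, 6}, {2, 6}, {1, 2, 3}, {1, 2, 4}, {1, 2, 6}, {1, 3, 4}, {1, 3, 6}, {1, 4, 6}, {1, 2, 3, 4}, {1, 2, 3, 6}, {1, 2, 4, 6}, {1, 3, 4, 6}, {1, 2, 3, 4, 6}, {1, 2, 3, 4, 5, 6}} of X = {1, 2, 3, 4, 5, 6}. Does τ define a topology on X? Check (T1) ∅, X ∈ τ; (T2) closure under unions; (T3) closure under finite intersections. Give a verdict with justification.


τ IS a topology on X.

Axiom (T1): ∅ ∈ τ? Yes; X ∈ τ? Yes.
Axiom (T2/T3): check pairwise unions and intersections of members of τ.
All pairwise intersections and unions checked — each lies in τ. Therefore τ satisfies (T1), (T2), (T3): it IS a topology on X.


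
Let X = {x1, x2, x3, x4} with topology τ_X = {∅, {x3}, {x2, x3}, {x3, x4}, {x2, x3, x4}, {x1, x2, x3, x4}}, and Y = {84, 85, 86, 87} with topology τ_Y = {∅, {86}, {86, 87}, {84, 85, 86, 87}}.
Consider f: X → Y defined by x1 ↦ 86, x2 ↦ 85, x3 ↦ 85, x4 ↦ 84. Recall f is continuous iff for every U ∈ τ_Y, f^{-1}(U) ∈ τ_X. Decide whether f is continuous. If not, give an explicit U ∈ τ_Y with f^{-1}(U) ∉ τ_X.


f is NOT continuous.

Compute f^{-1}(U) for each U ∈ τ_Y:
  U = ∅: f^{-1}(U) = ∅ ∈ τ_X ✓.
  U = {86}: f^{-1}(U) = {x1} ∉ τ_X ✗.
  U = {86, 87}: f^{-1}(U) = {x1} ∉ τ_X ✗.
  U = {84, 85, 86, 87}: f^{-1}(U) = {x1, x2, x3, x4} ∈ τ_X ✓.
Found U = {86} with f^{-1}(U) = {x1} not in τ_X. Therefore f is NOT continuous.


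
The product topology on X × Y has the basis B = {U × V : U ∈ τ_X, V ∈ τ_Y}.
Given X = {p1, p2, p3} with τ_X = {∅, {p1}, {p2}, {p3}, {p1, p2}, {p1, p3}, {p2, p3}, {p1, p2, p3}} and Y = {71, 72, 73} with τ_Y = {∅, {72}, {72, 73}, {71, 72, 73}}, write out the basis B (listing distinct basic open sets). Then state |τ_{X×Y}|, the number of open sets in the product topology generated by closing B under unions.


Basis B = {∅ × ∅, {p1} × {72}, {p2} × {72}, {p3} × {72}, {p1} × {72, 73}, {p1, p2} × {72}, {p1, p3} × {72}, {p2} × {72, 73}, {p2, p3} × {72}, {p3} × {72, 73}, {p1} × {71, 72, 73}, {p1, p2, p3} × {72}, {p2} × {71, 72, 73}, {p3} × {71, 72, 73}, {p1, p2} × {72, 73}, {p1, p3} × {72, 73}, {p2, p3} × {72, 73}, {p1, p2} × {71, 72, 73}, {p1, p3} × {71, 72, 73}, {p1, p2, p3} × {72, 73}, {p2, p3} × {71, 72, 73}, {p1, p2, p3} × {71, 72, 73}}; |τ_{X×Y}| = 64.

Enumerate products U × V with U ∈ τ_X, V ∈ τ_Y (deduplicated):
  ∅ × ∅ = {} (∅)
  {p1} × {72} = {(p1,72)}
  {p2} × {72} = {(p2,72)}
  {p3} × {72} = {(p3,72)}
  {p1} × {72, 73} = {(p1,72), (p1,73)}
  {p1, p2} × {72} = {(p1,72), (p2,72)}
  {p1, p3} × {72} = {(p1,72), (p3,72)}
  {p2} × {72, 73} = {(p2,72), (p2,73)}
  {p2, p3} × {72} = {(p2,72), (p3,72)}
  {p3} × {72, 73} = {(p3,72), (p3,73)}
  {p1} × {71, 72, 73} = {(p1,71), (p1,72), (p1,73)}
  {p1, p2, p3} × {72} = {(p1,72), (p2,72), (p3,72)}
  {p2} × {71, 72, 73} = {(p2,71), (p2,72), (p2,73)}
  {p3} × {71, 72, 73} = {(p3,71), (p3,72), (p3,73)}
  {p1, p2} × {72, 73} = {(p1,72), (p1,73), (p2,72), (p2,73)}
  {p1, p3} × {72, 73} = {(p1,72), (p1,73), (p3,72), (p3,73)}
  {p2, p3} × {72, 73} = {(p2,72), (p2,73), (p3,72), (p3,73)}
  {p1, p2} × {71, 72, 73} = {(p1,71), (p1,72), (p1,73), (p2,71), (p2,72), (p2,73)}
  {p1, p3} × {71, 72, 73} = {(p1,71), (p1,72), (p1,73), (p3,71), (p3,72), (p3,73)}
  {p1, p2, p3} × {72, 73} = {(p1,72), (p1,73), (p2,72), (p2,73), (p3,72), (p3,73)}
  {p2, p3} × {71, 72, 73} = {(p2,71), (p2,72), (p2,73), (p3,71), (p3,72), (p3,73)}
  {p1, p2, p3} × {71, 72, 73} = {(p1,71), (p1,72), (p1,73), (p2,71), (p2,72), (p2,73), (p3,71), (p3,72), (p3,73)}
These 22 distinct sets form the basis B.
Close under arbitrary unions to get τ_{X×Y}; counting gives |τ_{X×Y}| = 64.


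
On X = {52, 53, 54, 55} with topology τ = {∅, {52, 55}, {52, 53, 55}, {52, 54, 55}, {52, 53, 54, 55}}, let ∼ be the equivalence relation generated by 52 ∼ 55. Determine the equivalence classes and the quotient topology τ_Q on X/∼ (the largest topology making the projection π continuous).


X/∼ = {[52=55], [53], [54]}; |τ_Q| = 5.

Equivalence classes: [52=55], [53], [54].
Quotient map π: X → X/∼ sends 52 ↦ [52=55], 53 ↦ [53], 54 ↦ [54], 55 ↦ [52=55].
For each subset V ⊆ X/∼, compute π^{-1}(V) ⊆ X and check whether π^{-1}(V) ∈ τ. V is open in τ_Q iff π^{-1}(V) ∈ τ.
  V = {}: π^{-1}(V) = ∅ ∈ τ ✓.
  V = {[52=55]}: π^{-1}(V) = {52, 55} ∈ τ ✓.
  V = {[53]}: π^{-1}(V) = {53} ∉ τ ✗.
  V = {[52=55], [53]}: π^{-1}(V) = {52, 53, 55} ∈ τ ✓.
  V = {[54]}: π^{-1}(V) = {54} ∉ τ ✗.
  V = {[52=55], [54]}: π^{-1}(V) = {52, 54, 55} ∈ τ ✓.
  V = {[53], [54]}: π^{-1}(V) = {53, 54} ∉ τ ✗.
  V = {[52=55], [53], [54]}: π^{-1}(V) = {52, 53, 54, 55} ∈ τ ✓.
Open sets in the quotient: τ_Q = {{}, {[52=55]}, {[52=55], [53]}, {[52=55], [54]}, {[52=55], [53], [54]}} (5 elements).


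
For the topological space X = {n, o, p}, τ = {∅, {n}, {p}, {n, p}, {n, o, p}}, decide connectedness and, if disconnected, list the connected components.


(X, τ) is connected.

Find clopen sets (U ∈ τ with X ∖ U ∈ τ):
  U = ∅, X ∖ U = {n, o, p} — both open, so U is clopen.
  U = {n, o, p}, X ∖ U = ∅ — both open, so U is clopen.
Only trivial clopens (∅ and X) exist, so (X, τ) is connected.
Compute connected components by grouping points that agree on all clopens:
  component: {n, o, p}


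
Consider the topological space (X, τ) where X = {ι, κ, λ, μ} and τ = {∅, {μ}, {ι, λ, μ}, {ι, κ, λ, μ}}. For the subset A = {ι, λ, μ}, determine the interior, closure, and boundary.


int(A) = {ι, λ, μ}, cl(A) = {ι, κ, λ, μ}, ∂A = {κ}.

Closed sets in (X, τ) are complements of opens:
  closed(X, τ) = {∅, {κ}, {ι, κ, λ}, {ι, κ, λ, μ}}.
int(A) = ⋃ {U ∈ τ : U ⊆ A}. Opens contained in A: ∅, {μ}, {ι, λ, μ}.
Taking the union of these: int(A) = {ι, λ, μ}.
cl(A) = ⋂ {C closed : A ⊆ C}. Closed sets containing A: {ι, κ, λ, μ}.
Intersecting these: cl(A) = {ι, κ, λ, μ}.
∂A = cl(A) ∖ int(A) = {ι, κ, λ, μ} ∖ {ι, λ, μ} = {κ}.


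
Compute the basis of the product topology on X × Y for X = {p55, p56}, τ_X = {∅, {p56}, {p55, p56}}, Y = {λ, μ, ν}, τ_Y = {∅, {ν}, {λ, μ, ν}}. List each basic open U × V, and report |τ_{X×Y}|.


Basis B = {∅ × ∅, {p56} × {ν}, {p55, p56} × {ν}, {p56} × {λ, μ, ν}, {p55, p56} × {λ, μ, ν}}; |τ_{X×Y}| = 6.

Enumerate products U × V with U ∈ τ_X, V ∈ τ_Y (deduplicated):
  ∅ × ∅ = {} (∅)
  {p56} × {ν} = {(p56,ν)}
  {p55, p56} × {ν} = {(p55,ν), (p56,ν)}
  {p56} × {λ, μ, ν} = {(p56,λ), (p56,μ), (p56,ν)}
  {p55, p56} × {λ, μ, ν} = {(p55,λ), (p55,μ), (p55,ν), (p56,λ), (p56,μ), (p56,ν)}
These 5 distinct sets form the basis B.
Close under arbitrary unions to get τ_{X×Y}; counting gives |τ_{X×Y}| = 6.


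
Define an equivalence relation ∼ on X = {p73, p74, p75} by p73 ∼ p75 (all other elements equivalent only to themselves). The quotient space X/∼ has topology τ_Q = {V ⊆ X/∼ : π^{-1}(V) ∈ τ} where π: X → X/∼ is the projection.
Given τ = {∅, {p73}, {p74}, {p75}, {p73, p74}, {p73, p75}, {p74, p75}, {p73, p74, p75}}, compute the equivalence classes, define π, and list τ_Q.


X/∼ = {[p73=p75], [p74]}; |τ_Q| = 4.

Equivalence classes: [p73=p75], [p74].
Quotient map π: X → X/∼ sends p73 ↦ [p73=p75], p74 ↦ [p74], p75 ↦ [p73=p75].
For each subset V ⊆ X/∼, compute π^{-1}(V) ⊆ X and check whether π^{-1}(V) ∈ τ. V is open in τ_Q iff π^{-1}(V) ∈ τ.
  V = {}: π^{-1}(V) = ∅ ∈ τ ✓.
  V = {[p73=p75]}: π^{-1}(V) = {p73, p75} ∈ τ ✓.
  V = {[p74]}: π^{-1}(V) = {p74} ∈ τ ✓.
  V = {[p73=p75], [p74]}: π^{-1}(V) = {p73, p74, p75} ∈ τ ✓.
Open sets in the quotient: τ_Q = {{}, {[p73=p75]}, {[p74]}, {[p73=p75], [p74]}} (4 elements).


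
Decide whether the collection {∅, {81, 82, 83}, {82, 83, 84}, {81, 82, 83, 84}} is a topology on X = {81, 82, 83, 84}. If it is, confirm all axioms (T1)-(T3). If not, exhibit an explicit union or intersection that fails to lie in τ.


τ is NOT a topology on X.

Axiom (T1): ∅ ∈ τ? Yes; X ∈ τ? Yes.
Axiom (T2/T3): check pairwise unions and intersections of members of τ.
Counterexample for (T3): {81, 82, 83} ∩ {82, 83, 84} = {82, 83} ∉ τ. Therefore τ is NOT a topology.


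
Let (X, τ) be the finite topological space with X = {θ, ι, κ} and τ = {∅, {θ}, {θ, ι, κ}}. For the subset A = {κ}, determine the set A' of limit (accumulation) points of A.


A' = {ι}

For each x ∈ X, list the open sets U ∈ τ with x ∈ U, then check whether U ∩ (A ∖ {x}) ≠ ∅ for every such U.
  x = θ: open {θ} ∋ x has {θ} ∩ (A ∖ {θ}) = ∅, so x is NOT a limit point.
  x = ι: opens ∋ x are {θ, ι, κ}; each meets A ∖ {ι}, so x IS a limit point.
  x = κ: open {θ, ι, κ} ∋ x has {θ, ι, κ} ∩ (A ∖ {κ}) = ∅, so x is NOT a limit point.
Collecting: A' = {ι}.


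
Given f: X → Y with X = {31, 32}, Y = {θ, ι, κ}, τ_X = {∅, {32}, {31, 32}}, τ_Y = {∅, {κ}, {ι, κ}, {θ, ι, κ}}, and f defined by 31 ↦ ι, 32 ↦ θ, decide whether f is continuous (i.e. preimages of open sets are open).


f is NOT continuous.

Compute f^{-1}(U) for each U ∈ τ_Y:
  U = ∅: f^{-1}(U) = ∅ ∈ τ_X ✓.
  U = {κ}: f^{-1}(U) = ∅ ∈ τ_X ✓.
  U = {ι, κ}: f^{-1}(U) = {31} ∉ τ_X ✗.
  U = {θ, ι, κ}: f^{-1}(U) = {31, 32} ∈ τ_X ✓.
Found U = {ι, κ} with f^{-1}(U) = {31} not in τ_X. Therefore f is NOT continuous.


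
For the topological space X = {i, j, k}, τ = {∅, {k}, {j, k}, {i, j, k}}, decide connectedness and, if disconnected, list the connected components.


(X, τ) is connected.

Find clopen sets (U ∈ τ with X ∖ U ∈ τ):
  U = ∅, X ∖ U = {i, j, k} — both open, so U is clopen.
  U = {i, j, k}, X ∖ U = ∅ — both open, so U is clopen.
Only trivial clopens (∅ and X) exist, so (X, τ) is connected.
Compute connected components by grouping points that agree on all clopens:
  component: {i, j, k}


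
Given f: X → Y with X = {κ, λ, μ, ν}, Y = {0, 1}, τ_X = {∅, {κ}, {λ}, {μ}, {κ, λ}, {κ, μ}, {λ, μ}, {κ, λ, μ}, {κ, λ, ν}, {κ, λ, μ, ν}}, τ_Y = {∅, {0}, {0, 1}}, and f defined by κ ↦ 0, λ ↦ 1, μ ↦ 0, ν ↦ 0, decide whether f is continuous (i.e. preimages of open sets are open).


f is NOT continuous.

Compute f^{-1}(U) for each U ∈ τ_Y:
  U = ∅: f^{-1}(U) = ∅ ∈ τ_X ✓.
  U = {0}: f^{-1}(U) = {κ, μ, ν} ∉ τ_X ✗.
  U = {0, 1}: f^{-1}(U) = {κ, λ, μ, ν} ∈ τ_X ✓.
Found U = {0} with f^{-1}(U) = {κ, μ, ν} not in τ_X. Therefore f is NOT continuous.


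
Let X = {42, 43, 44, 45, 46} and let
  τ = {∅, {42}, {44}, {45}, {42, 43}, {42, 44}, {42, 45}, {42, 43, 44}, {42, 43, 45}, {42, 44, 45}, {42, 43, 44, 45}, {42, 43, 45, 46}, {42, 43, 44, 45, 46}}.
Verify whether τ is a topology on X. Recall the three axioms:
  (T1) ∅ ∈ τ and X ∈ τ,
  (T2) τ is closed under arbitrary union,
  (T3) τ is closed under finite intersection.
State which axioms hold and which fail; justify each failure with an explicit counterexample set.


τ is NOT a topology on X.

Axiom (T1): ∅ ∈ τ? Yes; X ∈ τ? Yes.
Axiom (T2/T3): check pairwise unions and intersections of members of τ.
Counterexample for (T2): {44} ∪ {45} = {44, 45} ∉ τ. Therefore τ is NOT a topology.


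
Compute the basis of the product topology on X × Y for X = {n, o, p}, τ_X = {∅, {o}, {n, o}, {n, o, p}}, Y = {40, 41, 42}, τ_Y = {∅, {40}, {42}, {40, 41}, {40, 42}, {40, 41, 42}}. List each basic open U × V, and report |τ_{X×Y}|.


Basis B = {∅ × ∅, {o} × {40}, {o} × {42}, {n, o} × {40}, {n, o} × {42}, {o} × {40, 41}, {o} × {40, 42}, {n, o, p} × {40}, {n, o, p} × {42}, {o} × {40, 41, 42}, {n, o} × {40, 41}, {n, o} × {40, 42}, {n, o} × {40, 41, 42}, {n, o, p} × {40, 41}, {n, o, p} × {40, 42}, {n, o, p} × {40, 41, 42}}; |τ_{X×Y}| = 40.

Enumerate products U × V with U ∈ τ_X, V ∈ τ_Y (deduplicated):
  ∅ × ∅ = {} (∅)
  {o} × {40} = {(o,40)}
  {o} × {42} = {(o,42)}
  {n, o} × {40} = {(n,40), (o,40)}
  {n, o} × {42} = {(n,42), (o,42)}
  {o} × {40, 41} = {(o,40), (o,41)}
  {o} × {40, 42} = {(o,40), (o,42)}
  {n, o, p} × {40} = {(n,40), (o,40), (p,40)}
  {n, o, p} × {42} = {(n,42), (o,42), (p,42)}
  {o} × {40, 41, 42} = {(o,40), (o,41), (o,42)}
  {n, o} × {40, 41} = {(n,40), (n,41), (o,40), (o,41)}
  {n, o} × {40, 42} = {(n,40), (n,42), (o,40), (o,42)}
  {n, o} × {40, 41, 42} = {(n,40), (n,41), (n,42), (o,40), (o,41), (o,42)}
  {n, o, p} × {40, 41} = {(n,40), (n,41), (o,40), (o,41), (p,40), (p,41)}
  {n, o, p} × {40, 42} = {(n,40), (n,42), (o,40), (o,42), (p,40), (p,42)}
  {n, o, p} × {40, 41, 42} = {(n,40), (n,41), (n,42), (o,40), (o,41), (o,42), (p,40), (p,41), (p,42)}
These 16 distinct sets form the basis B.
Close under arbitrary unions to get τ_{X×Y}; counting gives |τ_{X×Y}| = 40.
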